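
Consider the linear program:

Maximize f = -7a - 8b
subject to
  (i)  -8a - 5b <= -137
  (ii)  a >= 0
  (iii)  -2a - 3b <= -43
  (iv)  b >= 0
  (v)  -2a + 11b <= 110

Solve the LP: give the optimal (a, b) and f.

a = 14, b = 5, maximum f = -138

Vertices and f = -7a - 8b:
  (14, 5) → f = -138
  (957/98, 577/49) → f = -15931/98
  (43/2, 0) → f = -301/2
The feasible region is unbounded (it extends along (1, 0), (11, 2)), but f strictly decreases along every unbounded feasible direction, so there is no improving ray and the maximum is attained at a vertex.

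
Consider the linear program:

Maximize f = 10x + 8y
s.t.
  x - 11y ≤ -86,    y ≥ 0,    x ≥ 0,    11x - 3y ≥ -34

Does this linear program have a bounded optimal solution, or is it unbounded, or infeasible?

unbounded

From the feasible point (0, 86/11), moving in the direction (11, 1) keeps every constraint satisfied while f increases without bound.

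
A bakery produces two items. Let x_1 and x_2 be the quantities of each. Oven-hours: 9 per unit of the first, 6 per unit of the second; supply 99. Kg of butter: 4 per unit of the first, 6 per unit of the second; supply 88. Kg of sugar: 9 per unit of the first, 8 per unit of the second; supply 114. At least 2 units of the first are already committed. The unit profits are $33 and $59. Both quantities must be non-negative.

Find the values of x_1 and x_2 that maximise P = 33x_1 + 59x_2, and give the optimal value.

x_1 = 2, x_2 = 12, maximum P = 774

Extreme points and P = 33x_1 + 59x_2:
  (11, 0) → P = 363
  (2, 0) → P = 66
  (6, 15/2) → P = 1281/2
  (2, 12) → P = 774

The optimum lies where 9x_1 + 8x_2 = 114 and x_1 = 2.
Solving simultaneously gives x_1 = 2, x_2 = 12.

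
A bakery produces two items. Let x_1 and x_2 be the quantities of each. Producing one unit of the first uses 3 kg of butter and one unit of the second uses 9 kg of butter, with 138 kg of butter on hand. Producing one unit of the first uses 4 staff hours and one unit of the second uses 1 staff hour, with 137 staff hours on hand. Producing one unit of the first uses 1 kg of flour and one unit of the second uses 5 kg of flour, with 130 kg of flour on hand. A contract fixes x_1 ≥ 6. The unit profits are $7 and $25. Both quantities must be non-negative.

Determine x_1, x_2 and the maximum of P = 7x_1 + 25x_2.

x_1 = 6, x_2 = 40/3, maximum P = 1126/3

Feasible corners and P = 7x_1 + 25x_2:
  (137/4, 0) → P = 959/4
  (6, 0) → P = 42
  (365/11, 47/11) → P = 3730/11
  (6, 40/3) → P = 1126/3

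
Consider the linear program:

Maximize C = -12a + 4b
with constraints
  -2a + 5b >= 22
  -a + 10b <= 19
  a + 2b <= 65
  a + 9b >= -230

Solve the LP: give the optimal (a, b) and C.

a = -2471/19, b = -211/19, maximum C = 28808/19

Feasible corners and C = -12a + 4b:
  (-25/3, 16/15) → C = 1564/15
  (-1348/23, -438/23) → C = 14424/23
  (-2471/19, -211/19) → C = 28808/19

At the optimal vertex, -a + 10b = 19 and a + 9b = -230.
Solving simultaneously gives a = -2471/19, b = -211/19.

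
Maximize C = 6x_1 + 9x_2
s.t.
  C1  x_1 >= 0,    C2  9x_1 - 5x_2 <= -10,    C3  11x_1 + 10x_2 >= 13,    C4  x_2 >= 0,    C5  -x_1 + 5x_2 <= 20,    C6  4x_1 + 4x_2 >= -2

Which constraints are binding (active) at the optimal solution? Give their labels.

Extreme points and C = 6x_1 + 9x_2:
  (0, 2) → C = 18
  (0, 4) → C = 36
  (5/4, 17/4) → C = 183/4

The maximum is at (5/4, 17/4). Substituting into each constraint, equality holds for C2 and C5; the remaining constraints have slack.

C2 and C5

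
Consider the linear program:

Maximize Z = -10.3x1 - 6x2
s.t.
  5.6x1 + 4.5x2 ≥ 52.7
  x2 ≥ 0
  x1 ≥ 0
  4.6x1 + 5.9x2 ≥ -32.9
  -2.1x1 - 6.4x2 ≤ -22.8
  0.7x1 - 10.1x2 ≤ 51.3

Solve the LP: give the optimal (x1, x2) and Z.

x1 = 0, x2 = 527/45, maximum Z = -1054/15

Extreme points and Z = -10.3x1 - 6x2:
  (0, 527/45) → Z = -1054/15
  (23468/2639, 243/377) → Z = -1259632/13195
  (76/7, 0) → Z = -3914/35
  (513/7, 0) → Z = -52839/70
The feasible region is unbounded (it extends along (0, 1), (101, 7)), but Z strictly decreases along every unbounded feasible direction, so there is no improving ray and the maximum is attained at a vertex.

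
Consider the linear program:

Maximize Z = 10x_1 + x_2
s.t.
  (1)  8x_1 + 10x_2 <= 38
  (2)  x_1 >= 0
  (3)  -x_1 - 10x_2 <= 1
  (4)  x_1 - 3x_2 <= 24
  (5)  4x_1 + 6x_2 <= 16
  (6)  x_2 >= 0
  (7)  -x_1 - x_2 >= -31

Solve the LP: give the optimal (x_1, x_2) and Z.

x_1 = 4, x_2 = 0, maximum Z = 40

Extreme points and Z = 10x_1 + x_2:
  (0, 8/3) → Z = 8/3
  (0, 0) → Z = 0
  (4, 0) → Z = 40

The binding constraints are 4x_1 + 6x_2 = 16 and x_2 = 0.
Solving simultaneously gives x_1 = 4, x_2 = 0.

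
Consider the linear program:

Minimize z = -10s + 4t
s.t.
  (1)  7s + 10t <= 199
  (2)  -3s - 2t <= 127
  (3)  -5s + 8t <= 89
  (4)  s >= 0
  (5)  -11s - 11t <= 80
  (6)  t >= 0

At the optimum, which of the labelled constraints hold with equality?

(1) and (6)

Vertices and z = -10s + 4t:
  (351/53, 809/53) → z = -274/53
  (199/7, 0) → z = -1990/7
  (0, 89/8) → z = 89/2
  (0, 0) → z = 0

The minimum is at (199/7, 0). Substituting into each constraint, equality holds for (1) and (6); the remaining constraints have slack.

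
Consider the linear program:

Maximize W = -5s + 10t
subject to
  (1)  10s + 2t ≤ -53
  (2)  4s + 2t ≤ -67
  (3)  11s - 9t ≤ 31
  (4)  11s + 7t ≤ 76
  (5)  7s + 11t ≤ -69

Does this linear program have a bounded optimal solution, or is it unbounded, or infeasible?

From the feasible point (-541/58, -861/58), moving in the direction (-11, 7) keeps every constraint satisfied while W increases without bound.

unbounded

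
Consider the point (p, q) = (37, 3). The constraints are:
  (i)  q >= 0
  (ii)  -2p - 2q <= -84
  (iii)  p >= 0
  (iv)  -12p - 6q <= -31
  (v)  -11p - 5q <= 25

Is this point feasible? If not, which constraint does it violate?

not feasible — violates (ii)

Constraint (ii): -2p - 2q = -80, which is not ≤ -84. All other constraints are satisfied.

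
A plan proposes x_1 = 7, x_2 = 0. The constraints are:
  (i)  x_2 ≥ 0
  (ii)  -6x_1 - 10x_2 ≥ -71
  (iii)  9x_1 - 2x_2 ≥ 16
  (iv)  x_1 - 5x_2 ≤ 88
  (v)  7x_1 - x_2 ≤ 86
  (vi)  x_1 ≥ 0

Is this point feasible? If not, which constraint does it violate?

(i): 0 ≥ 0 ✓
(ii): -42 ≥ -71 ✓
(iii): 63 ≥ 16 ✓
(iv): 7 ≤ 88 ✓
(v): 49 ≤ 86 ✓
(vi): 7 ≥ 0 ✓

feasible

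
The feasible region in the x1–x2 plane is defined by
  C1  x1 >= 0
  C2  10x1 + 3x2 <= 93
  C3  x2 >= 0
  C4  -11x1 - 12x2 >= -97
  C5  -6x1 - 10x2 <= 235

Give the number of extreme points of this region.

3

Intersecting each pair of boundary lines and keeping only the points that satisfy every inequality leaves:
  (0, 0)
  (0, 97/12)
  (97/11, 0)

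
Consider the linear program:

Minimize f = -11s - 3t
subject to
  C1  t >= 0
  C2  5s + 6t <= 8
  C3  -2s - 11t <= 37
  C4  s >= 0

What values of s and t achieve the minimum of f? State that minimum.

s = 8/5, t = 0, minimum f = -88/5

At the optimal vertex, t = 0 and 5s + 6t = 8.
Solving simultaneously gives s = 8/5, t = 0.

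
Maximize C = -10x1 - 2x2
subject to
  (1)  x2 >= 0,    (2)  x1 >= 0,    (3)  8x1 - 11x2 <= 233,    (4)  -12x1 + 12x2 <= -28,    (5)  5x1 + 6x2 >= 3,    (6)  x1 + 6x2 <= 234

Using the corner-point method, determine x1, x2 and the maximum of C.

Extreme points and C = -10x1 - 2x2:
  (233/8, 0) → C = -1165/4
  (7/3, 0) → C = -70/3
  (3972/59, 1639/59) → C = -42998/59
  (248/7, 695/21) → C = -8830/21

x1 = 7/3, x2 = 0, maximum C = -70/3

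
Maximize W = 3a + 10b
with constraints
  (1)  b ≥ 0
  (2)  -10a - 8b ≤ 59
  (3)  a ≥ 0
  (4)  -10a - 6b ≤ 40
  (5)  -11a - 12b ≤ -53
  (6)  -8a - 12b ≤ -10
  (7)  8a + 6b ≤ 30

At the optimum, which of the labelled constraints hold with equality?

Feasible corners and W = 3a + 10b:
  (0, 53/12) → W = 265/6
  (0, 5) → W = 50
  (7/5, 47/15) → W = 533/15

The maximum is at (0, 5). Substituting into each constraint, equality holds for (3) and (7); the remaining constraints have slack.

(3) and (7)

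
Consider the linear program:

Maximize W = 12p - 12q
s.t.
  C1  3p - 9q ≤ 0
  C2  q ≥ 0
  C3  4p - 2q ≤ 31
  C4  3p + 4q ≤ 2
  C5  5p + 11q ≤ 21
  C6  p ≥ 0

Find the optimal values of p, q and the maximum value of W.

p = 6/13, q = 2/13, maximum W = 48/13

Extreme points and W = 12p - 12q:
  (0, 0) → W = 0
  (6/13, 2/13) → W = 48/13
  (0, 1/2) → W = -6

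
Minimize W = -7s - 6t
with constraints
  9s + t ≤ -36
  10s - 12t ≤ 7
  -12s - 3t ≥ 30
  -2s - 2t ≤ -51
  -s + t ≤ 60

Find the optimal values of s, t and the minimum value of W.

Feasible corners and W = -7s - 6t:
  (-71/6, 112/3) → W = -847/6
  (-14, 46) → W = -178
  (-69/4, 171/4) → W = -543/4

The binding constraints are -12s - 3t = 30 and -s + t = 60.
Solving simultaneously gives s = -14, t = 46.

s = -14, t = 46, minimum W = -178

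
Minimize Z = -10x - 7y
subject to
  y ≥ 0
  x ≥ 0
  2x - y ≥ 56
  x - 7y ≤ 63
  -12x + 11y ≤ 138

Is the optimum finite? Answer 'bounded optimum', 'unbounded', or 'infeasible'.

From the feasible point (28, 0), moving in the direction (7, 1) keeps every constraint satisfied while Z decreases without bound.

unbounded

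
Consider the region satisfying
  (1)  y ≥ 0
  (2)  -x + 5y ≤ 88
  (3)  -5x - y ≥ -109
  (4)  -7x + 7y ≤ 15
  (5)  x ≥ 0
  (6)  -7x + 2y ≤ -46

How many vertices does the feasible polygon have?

Pairwise boundary intersections that survive every other constraint:
  (109/5, 0)
  (46/7, 0)
  (374/21, 419/21)
  (352/35, 61/5)

4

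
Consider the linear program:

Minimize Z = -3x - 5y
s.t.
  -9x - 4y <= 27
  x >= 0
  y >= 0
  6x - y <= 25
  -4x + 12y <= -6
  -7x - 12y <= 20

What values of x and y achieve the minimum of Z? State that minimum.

Vertices and Z = -3x - 5y:
  (25/6, 0) → Z = -25/2
  (3/2, 0) → Z = -9/2
  (147/34, 16/17) → Z = -601/34

The optimum lies where 6x - y = 25 and -4x + 12y = -6.
Solving simultaneously gives x = 147/34, y = 16/17.

x = 147/34, y = 16/17, minimum Z = -601/34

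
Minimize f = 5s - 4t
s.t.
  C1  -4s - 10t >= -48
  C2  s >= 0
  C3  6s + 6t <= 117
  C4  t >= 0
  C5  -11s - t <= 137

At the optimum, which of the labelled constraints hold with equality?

Vertices and f = 5s - 4t:
  (0, 24/5) → f = -96/5
  (12, 0) → f = 60
  (0, 0) → f = 0

The minimum is at (0, 24/5). Substituting into each constraint, equality holds for C1 and C2; the remaining constraints have slack.

C1 and C2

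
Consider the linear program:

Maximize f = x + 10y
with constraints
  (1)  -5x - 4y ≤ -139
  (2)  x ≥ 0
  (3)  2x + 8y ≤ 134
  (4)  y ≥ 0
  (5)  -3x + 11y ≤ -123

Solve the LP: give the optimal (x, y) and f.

x = 1229/23, y = 78/23, maximum f = 2009/23

Feasible corners and f = x + 10y:
  (67, 0) → f = 67
  (1229/23, 78/23) → f = 2009/23
  (41, 0) → f = 41

At the optimal vertex, 2x + 8y = 134 and -3x + 11y = -123.
Solving simultaneously gives x = 1229/23, y = 78/23.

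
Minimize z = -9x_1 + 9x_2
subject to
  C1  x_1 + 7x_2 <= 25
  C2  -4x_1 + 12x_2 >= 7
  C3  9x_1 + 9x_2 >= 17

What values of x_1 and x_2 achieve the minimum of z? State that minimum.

x_1 = 251/40, x_2 = 107/40, minimum z = -162/5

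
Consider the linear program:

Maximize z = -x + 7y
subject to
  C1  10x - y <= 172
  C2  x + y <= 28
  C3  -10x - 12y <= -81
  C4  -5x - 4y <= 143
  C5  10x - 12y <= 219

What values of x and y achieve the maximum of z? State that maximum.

Feasible corners and z = -x + 7y:
  (200/11, 108/11) → z = 556/11
  (369/22, -47/11) → z = -1027/22
  (-255, 283) → z = 2236
  (-102, 367/4) → z = 2977/4
  (15, -23/4) → z = -221/4

The binding constraints are x + y = 28 and -5x - 4y = 143.
Solving simultaneously gives x = -255, y = 283.

x = -255, y = 283, maximum z = 2236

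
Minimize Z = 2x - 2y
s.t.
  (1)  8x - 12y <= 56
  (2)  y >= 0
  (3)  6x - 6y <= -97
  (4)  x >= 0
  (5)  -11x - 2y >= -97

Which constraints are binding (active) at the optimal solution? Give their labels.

Extreme points and Z = 2x - 2y:
  (0, 97/6) → Z = -97/3
  (194/39, 1649/78) → Z = -97/3
  (0, 97/2) → Z = -97

The minimum is at (0, 97/2). Substituting into each constraint, equality holds for (4) and (5); the remaining constraints have slack.

(4) and (5)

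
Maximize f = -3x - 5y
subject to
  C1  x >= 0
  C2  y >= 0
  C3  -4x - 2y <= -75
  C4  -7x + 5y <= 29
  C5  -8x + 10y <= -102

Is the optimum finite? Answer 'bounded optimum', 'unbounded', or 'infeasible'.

Extreme points and f = -3x - 5y:
  (75/4, 0) → f = -225/4
  (477/28, 24/7) → f = -273/4
The feasible region has finitely many vertices and no improving ray; the maximum is -225/4 at (75/4, 0).

bounded optimum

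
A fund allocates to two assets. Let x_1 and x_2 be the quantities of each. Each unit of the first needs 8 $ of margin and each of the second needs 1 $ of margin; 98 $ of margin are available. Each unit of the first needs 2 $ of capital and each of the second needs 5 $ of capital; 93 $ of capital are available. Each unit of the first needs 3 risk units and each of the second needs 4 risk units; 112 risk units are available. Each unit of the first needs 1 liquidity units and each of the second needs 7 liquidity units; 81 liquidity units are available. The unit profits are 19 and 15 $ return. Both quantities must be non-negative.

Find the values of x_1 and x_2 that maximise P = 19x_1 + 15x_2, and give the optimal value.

x_1 = 11, x_2 = 10, maximum P = 359

Feasible corners and P = 19x_1 + 15x_2:
  (0, 0) → P = 0
  (0, 81/7) → P = 1215/7
  (49/4, 0) → P = 931/4
  (11, 10) → P = 359

The binding constraints are 8x_1 + x_2 = 98 and x_1 + 7x_2 = 81.
Solving simultaneously gives x_1 = 11, x_2 = 10.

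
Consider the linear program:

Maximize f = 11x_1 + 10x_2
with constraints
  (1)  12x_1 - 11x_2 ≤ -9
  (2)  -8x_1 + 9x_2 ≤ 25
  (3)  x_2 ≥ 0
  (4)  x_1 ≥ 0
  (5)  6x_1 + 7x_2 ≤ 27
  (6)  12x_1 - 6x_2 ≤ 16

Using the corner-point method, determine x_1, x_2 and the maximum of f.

Feasible corners and f = 11x_1 + 10x_2:
  (0, 9/11) → f = 90/11
  (39/25, 63/25) → f = 1059/25
  (0, 25/9) → f = 250/9
  (34/55, 183/55) → f = 2204/55

At the optimal vertex, 12x_1 - 11x_2 = -9 and 6x_1 + 7x_2 = 27.
Solving simultaneously gives x_1 = 39/25, x_2 = 63/25.

x_1 = 39/25, x_2 = 63/25, maximum f = 1059/25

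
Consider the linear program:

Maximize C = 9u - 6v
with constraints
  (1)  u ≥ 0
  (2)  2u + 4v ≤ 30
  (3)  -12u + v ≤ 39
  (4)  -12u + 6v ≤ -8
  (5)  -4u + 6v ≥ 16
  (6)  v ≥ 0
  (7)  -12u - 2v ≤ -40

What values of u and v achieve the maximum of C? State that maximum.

u = 29/7, v = 38/7, maximum C = 33/7

Corner points and C = 9u - 6v:
  (53/15, 86/15) → C = -13/5
  (29/7, 38/7) → C = 33/7
  (3, 14/3) → C = -1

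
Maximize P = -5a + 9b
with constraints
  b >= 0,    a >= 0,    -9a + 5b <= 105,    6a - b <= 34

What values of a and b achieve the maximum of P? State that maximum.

a = 275/21, b = 312/7, maximum P = 1007/3

Corner points and P = -5a + 9b:
  (0, 0) → P = 0
  (17/3, 0) → P = -85/3
  (0, 21) → P = 189
  (275/21, 312/7) → P = 1007/3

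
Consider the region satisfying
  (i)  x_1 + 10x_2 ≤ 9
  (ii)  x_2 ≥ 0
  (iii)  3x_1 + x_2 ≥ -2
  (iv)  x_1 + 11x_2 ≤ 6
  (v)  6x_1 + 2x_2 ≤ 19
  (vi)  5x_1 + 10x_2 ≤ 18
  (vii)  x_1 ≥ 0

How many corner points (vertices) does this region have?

The feasible vertices (each the meet of two boundaries and inside every other half-plane) are:
  (19/6, 0)
  (0, 0)
  (46/15, 4/15)
  (0, 6/11)
  (77/25, 13/50)

5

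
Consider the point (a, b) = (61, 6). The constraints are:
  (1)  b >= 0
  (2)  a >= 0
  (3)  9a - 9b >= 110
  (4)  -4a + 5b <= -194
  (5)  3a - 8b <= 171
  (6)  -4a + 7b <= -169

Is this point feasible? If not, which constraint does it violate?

(1): 6 ≥ 0 ✓
(2): 61 ≥ 0 ✓
(3): 495 ≥ 110 ✓
(4): -214 ≤ -194 ✓
(5): 135 ≤ 171 ✓
(6): -202 ≤ -169 ✓

feasible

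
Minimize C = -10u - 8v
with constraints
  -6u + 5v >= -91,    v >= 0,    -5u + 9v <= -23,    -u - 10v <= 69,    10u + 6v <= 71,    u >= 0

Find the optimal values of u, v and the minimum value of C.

Feasible corners and C = -10u - 8v:
  (23/5, 0) → C = -46
  (71/10, 0) → C = -71
  (259/40, 25/24) → C = -877/12

u = 259/40, v = 25/24, minimum C = -877/12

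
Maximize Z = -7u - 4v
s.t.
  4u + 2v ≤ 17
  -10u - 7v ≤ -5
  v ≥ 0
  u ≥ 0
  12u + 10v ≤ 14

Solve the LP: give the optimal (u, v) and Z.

Extreme points and Z = -7u - 4v:
  (1/2, 0) → Z = -7/2
  (0, 5/7) → Z = -20/7
  (7/6, 0) → Z = -49/6
  (0, 7/5) → Z = -28/5

The binding constraints are -10u - 7v = -5 and u = 0.
Solving simultaneously gives u = 0, v = 5/7.

u = 0, v = 5/7, maximum Z = -20/7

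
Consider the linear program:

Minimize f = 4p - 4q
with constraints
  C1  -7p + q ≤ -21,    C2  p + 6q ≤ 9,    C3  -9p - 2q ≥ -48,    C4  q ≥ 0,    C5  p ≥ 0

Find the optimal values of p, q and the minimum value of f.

At the optimal vertex, -7p + q = -21 and p + 6q = 9.
Solving simultaneously gives p = 135/43, q = 42/43.

p = 135/43, q = 42/43, minimum f = 372/43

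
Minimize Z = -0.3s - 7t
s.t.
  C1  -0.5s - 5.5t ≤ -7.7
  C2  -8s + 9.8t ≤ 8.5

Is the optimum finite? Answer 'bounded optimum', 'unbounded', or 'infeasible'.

From the feasible point (957/1630, 439/326), moving in the direction (9.8, 8) keeps every constraint satisfied while Z decreases without bound.

unbounded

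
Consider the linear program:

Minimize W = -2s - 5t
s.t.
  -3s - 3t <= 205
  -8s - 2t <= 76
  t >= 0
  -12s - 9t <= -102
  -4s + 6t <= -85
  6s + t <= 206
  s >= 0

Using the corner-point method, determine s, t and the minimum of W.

s = 1321/40, t = 157/20, minimum W = -1053/10

Extreme points and W = -2s - 5t:
  (85/4, 0) → W = -85/2
  (103/3, 0) → W = -206/3
  (1321/40, 157/20) → W = -1053/10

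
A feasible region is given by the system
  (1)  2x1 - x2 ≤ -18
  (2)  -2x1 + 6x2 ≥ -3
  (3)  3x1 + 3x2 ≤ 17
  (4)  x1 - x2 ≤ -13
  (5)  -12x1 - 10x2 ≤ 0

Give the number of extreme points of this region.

4

The feasible vertices (each the meet of two boundaries and inside every other half-plane) are:
  (-37/9, 88/9)
  (-5, 8)
  (-85/3, 34)
  (-65/11, 78/11)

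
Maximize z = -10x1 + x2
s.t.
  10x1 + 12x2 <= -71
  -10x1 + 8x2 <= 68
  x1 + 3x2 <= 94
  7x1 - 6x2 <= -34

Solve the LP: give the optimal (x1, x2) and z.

x1 = -34, x2 = -34, maximum z = 306

Vertices and z = -10x1 + x2:
  (-173/25, -3/20) → z = 1381/20
  (-139/24, -157/144) → z = 8183/144
  (-34, -34) → z = 306

At the optimal vertex, -10x1 + 8x2 = 68 and 7x1 - 6x2 = -34.
Solving simultaneously gives x1 = -34, x2 = -34.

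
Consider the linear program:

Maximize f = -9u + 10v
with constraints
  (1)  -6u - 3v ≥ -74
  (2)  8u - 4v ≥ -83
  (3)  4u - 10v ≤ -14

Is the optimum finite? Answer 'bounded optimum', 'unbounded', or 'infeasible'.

bounded optimum

Extreme points and f = -9u + 10v:
  (47/48, 545/24) → f = 10477/48
  (349/36, 95/18) → f = -1241/36
  (-387/32, -55/16) → f = 2383/32
The feasible region has finitely many vertices and no improving ray; the maximum is 10477/48 at (47/48, 545/24).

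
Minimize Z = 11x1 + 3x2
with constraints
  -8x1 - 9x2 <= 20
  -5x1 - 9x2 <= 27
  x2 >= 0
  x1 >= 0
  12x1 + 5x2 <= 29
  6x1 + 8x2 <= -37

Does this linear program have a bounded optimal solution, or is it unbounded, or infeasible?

The boundaries x2 = 0 and x1 = 0 meet at (0, 0), but that point violates 6x1 + 8x2 ≤ -37. Every candidate vertex is excluded by some other constraint, so the feasible region is empty.

infeasible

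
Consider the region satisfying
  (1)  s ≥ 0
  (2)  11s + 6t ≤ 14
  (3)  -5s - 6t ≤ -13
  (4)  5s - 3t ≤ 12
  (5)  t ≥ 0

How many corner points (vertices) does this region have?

3

Of the 10 pairwise boundary intersections, those satisfying every inequality are:
  (0, 7/3)
  (0, 13/6)
  (1/6, 73/36)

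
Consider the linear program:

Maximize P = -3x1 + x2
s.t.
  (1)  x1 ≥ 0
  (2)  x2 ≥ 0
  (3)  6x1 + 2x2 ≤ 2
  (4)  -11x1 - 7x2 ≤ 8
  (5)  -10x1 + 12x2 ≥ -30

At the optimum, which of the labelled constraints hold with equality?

(1) and (3)

Vertices and P = -3x1 + x2:
  (0, 0) → P = 0
  (0, 1) → P = 1
  (1/3, 0) → P = -1

The maximum is at (0, 1). Substituting into each constraint, equality holds for (1) and (3); the remaining constraints have slack.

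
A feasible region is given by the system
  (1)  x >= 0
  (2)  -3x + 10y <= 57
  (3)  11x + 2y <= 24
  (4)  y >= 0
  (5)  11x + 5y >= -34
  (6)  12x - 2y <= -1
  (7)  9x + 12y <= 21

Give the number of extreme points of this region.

3

Intersecting each pair of boundary lines and keeping only the points that satisfy every inequality leaves:
  (0, 1/2)
  (0, 7/4)
  (5/27, 29/18)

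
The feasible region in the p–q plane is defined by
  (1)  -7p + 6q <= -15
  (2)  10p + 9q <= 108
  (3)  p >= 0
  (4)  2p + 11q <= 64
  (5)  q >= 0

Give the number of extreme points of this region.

Intersecting each pair of boundary lines and keeping only the points that satisfy every inequality leaves:
  (549/89, 418/89)
  (15/7, 0)
  (153/23, 106/23)
  (54/5, 0)

4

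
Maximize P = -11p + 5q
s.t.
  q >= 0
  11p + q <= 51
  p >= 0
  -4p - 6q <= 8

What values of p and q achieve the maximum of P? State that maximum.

p = 0, q = 51, maximum P = 255

Extreme points and P = -11p + 5q:
  (51/11, 0) → P = -51
  (0, 0) → P = 0
  (0, 51) → P = 255

The optimum lies where 11p + q = 51 and p = 0.
Solving simultaneously gives p = 0, q = 51.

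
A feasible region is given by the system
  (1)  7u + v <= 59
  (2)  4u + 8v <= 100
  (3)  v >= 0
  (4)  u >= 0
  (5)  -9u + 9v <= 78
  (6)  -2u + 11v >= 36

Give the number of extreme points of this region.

5

Pairwise boundary intersections that survive every other constraint:
  (93/13, 116/13)
  (613/79, 370/79)
  (23/9, 101/9)
  (0, 26/3)
  (0, 36/11)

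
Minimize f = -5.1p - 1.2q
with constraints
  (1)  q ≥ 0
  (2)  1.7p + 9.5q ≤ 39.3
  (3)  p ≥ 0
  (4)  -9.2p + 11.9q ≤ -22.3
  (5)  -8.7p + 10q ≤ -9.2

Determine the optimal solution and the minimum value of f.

Vertices and f = -5.1p - 1.2q:
  (393/17, 0) → f = -1179/10
  (223/92, 0) → f = -11373/920
  (67952/10763, 32365/10763) → f = -1926966/53815

At the optimal vertex, q = 0 and 1.7p + 9.5q = 39.3.
Solving simultaneously gives p = 393/17, q = 0.

p = 393/17, q = 0, minimum f = -1179/10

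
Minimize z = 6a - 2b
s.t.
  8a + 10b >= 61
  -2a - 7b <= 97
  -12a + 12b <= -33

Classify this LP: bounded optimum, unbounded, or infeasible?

Feasible corners and z = 6a - 2b:
  (1397/36, -449/18) → z = 5089/18
  (59/12, 13/6) → z = 151/6
The feasible region has finitely many vertices and no improving ray; the minimum is 151/6 at (59/12, 13/6).

bounded optimum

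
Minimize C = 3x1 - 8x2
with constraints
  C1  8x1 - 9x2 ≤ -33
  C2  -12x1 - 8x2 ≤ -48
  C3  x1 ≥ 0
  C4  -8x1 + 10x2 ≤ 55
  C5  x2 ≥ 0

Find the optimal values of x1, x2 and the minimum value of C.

Extreme points and C = 3x1 - 8x2:
  (42/43, 195/43) → C = -1434/43
  (165/8, 22) → C = -913/8
  (5/23, 261/46) → C = -1029/23

The optimum lies where 8x1 - 9x2 = -33 and -8x1 + 10x2 = 55.
Solving simultaneously gives x1 = 165/8, x2 = 22.

x1 = 165/8, x2 = 22, minimum C = -913/8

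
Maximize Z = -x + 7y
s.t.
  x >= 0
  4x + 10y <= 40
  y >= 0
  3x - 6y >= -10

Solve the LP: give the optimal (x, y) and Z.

Feasible corners and Z = -x + 7y:
  (0, 0) → Z = 0
  (0, 5/3) → Z = 35/3
  (10, 0) → Z = -10
  (70/27, 80/27) → Z = 490/27

The optimum lies where 4x + 10y = 40 and 3x - 6y = -10.
Solving simultaneously gives x = 70/27, y = 80/27.

x = 70/27, y = 80/27, maximum Z = 490/27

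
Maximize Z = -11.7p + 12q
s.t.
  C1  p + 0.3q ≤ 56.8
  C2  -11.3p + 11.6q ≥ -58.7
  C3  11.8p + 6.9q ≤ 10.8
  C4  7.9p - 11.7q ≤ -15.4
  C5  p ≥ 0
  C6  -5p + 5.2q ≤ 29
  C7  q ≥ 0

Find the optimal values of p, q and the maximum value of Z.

Vertices and Z = -11.7p + 12q:
  (670/6419, 26704/19257) → Z = 98977/6419
  (0, 36/23) → Z = 432/23
  (0, 154/117) → Z = 616/39

The optimum lies where 11.8p + 6.9q = 10.8 and p = 0.
Solving simultaneously gives p = 0, q = 36/23.

p = 0, q = 36/23, maximum Z = 432/23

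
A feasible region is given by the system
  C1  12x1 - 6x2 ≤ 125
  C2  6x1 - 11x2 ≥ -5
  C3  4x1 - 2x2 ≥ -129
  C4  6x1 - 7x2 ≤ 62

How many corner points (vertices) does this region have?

Pairwise boundary intersections that survive every other constraint:
  (1405/96, 135/16)
  (503/48, 1/8)
  (-1409/32, -377/16)
  (-1027/16, -511/8)

4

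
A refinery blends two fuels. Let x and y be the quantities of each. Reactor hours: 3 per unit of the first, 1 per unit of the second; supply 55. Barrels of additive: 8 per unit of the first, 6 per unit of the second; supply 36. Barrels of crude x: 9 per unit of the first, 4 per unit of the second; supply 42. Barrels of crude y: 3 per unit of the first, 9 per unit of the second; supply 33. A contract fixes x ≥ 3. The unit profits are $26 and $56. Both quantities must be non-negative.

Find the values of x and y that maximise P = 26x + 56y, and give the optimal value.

Corner points and P = 26x + 56y:
  (9/2, 0) → P = 117
  (3, 0) → P = 78
  (3, 2) → P = 190

At the optimal vertex, 8x + 6y = 36 and x = 3.
Solving simultaneously gives x = 3, y = 2.

x = 3, y = 2, maximum P = 190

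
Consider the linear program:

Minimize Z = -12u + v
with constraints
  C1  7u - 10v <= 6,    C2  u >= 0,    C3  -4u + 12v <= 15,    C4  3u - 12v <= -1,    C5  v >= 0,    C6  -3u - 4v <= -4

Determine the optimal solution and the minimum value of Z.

Corner points and Z = -12u + v:
  (111/22, 129/44) → Z = -2535/44
  (41/27, 25/54) → Z = -959/54
  (0, 5/4) → Z = 5/4
  (0, 1) → Z = 1
  (11/12, 5/16) → Z = -171/16

u = 111/22, v = 129/44, minimum Z = -2535/44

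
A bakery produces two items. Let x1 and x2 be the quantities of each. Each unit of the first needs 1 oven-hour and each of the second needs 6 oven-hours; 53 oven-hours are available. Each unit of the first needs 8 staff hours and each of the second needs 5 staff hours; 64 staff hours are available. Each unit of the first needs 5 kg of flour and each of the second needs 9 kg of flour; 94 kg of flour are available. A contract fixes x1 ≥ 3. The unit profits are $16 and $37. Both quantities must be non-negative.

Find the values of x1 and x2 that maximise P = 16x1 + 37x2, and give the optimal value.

At the optimal vertex, 8x1 + 5x2 = 64 and x1 = 3.
Solving simultaneously gives x1 = 3, x2 = 8.

x1 = 3, x2 = 8, maximum P = 344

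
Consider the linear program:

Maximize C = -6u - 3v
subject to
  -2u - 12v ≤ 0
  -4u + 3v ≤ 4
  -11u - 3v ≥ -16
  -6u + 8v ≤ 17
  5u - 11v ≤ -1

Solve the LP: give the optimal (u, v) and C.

Feasible corners and C = -6u - 3v:
  (-8/9, 4/27) → C = 44/9
  (-6/41, 1/41) → C = 33/41
  (4/5, 12/5) → C = -12
  (173/136, 91/136) → C = -1311/136

The binding constraints are -2u - 12v = 0 and -4u + 3v = 4.
Solving simultaneously gives u = -8/9, v = 4/27.

u = -8/9, v = 4/27, maximum C = 44/9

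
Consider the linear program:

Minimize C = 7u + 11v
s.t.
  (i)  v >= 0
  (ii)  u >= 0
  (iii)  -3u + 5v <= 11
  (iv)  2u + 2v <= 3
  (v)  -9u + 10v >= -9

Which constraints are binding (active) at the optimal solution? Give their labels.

Feasible corners and C = 7u + 11v:
  (0, 0) → C = 0
  (1, 0) → C = 7
  (0, 3/2) → C = 33/2
  (24/19, 9/38) → C = 435/38

The minimum is at (0, 0). Substituting into each constraint, equality holds for (i) and (ii); the remaining constraints have slack.

(i) and (ii)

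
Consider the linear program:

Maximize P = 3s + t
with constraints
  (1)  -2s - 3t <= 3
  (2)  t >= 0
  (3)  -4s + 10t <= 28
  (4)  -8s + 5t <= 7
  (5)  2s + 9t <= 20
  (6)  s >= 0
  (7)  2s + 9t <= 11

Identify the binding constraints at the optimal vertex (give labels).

Feasible corners and P = 3s + t:
  (0, 0) → P = 0
  (11/2, 0) → P = 33/2
  (0, 11/9) → P = 11/9

The maximum is at (11/2, 0). Substituting into each constraint, equality holds for (2) and (7); the remaining constraints have slack.

(2) and (7)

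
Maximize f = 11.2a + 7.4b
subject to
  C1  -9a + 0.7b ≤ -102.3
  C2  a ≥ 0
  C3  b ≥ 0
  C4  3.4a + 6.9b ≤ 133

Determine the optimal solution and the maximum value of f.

Extreme points and f = 11.2a + 7.4b:
  (341/30, 0) → f = 9548/75
  (79897/6448, 42459/3224) → f = 3808099/16120
  (665/17, 0) → f = 7448/17

At the optimal vertex, b = 0 and 3.4a + 6.9b = 133.
Solving simultaneously gives a = 665/17, b = 0.

a = 665/17, b = 0, maximum f = 7448/17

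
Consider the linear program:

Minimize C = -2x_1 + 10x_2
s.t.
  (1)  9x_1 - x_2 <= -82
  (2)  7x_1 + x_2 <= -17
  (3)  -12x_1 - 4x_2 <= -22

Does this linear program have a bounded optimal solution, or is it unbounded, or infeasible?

Corner points and C = -2x_1 + 10x_2:
  (-99/16, 421/16) → C = 551/2
  (-51/8, 197/8) → C = 259
The feasible region has finitely many vertices and no improving ray; the minimum is 259 at (-51/8, 197/8).

bounded optimum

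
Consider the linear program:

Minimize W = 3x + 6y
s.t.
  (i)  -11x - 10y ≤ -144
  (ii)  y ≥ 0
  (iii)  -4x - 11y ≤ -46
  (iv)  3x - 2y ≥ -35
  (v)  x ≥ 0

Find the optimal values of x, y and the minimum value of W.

Extreme points and W = 3x + 6y:
  (144/11, 0) → W = 432/11
  (0, 72/5) → W = 432/5
  (0, 35/2) → W = 105
The feasible region is unbounded (it extends along (2, 3), (1, 0)), but W strictly increases along every unbounded feasible direction, so there is no improving ray and the minimum is attained at a vertex.

At the optimal vertex, -11x - 10y = -144 and y = 0.
Solving simultaneously gives x = 144/11, y = 0.

x = 144/11, y = 0, minimum W = 432/11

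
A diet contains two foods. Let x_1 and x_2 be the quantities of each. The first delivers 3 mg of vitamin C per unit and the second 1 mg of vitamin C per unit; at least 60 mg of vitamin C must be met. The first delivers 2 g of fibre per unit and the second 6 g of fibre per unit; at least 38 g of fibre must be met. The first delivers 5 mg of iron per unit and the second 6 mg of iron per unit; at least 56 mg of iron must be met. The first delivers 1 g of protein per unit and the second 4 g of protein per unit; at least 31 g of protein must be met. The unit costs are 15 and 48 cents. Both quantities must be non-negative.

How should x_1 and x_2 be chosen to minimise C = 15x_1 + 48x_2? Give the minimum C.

Extreme points and C = 15x_1 + 48x_2:
  (0, 60) → C = 2880
  (31, 0) → C = 465
  (19, 3) → C = 429
The feasible region is unbounded (it extends along (0, 1), (1, 0)), but C strictly increases along every unbounded feasible direction, so there is no improving ray and the minimum is attained at a vertex.

At the optimal vertex, 3x_1 + x_2 = 60 and x_1 + 4x_2 = 31.
Solving simultaneously gives x_1 = 19, x_2 = 3.

x_1 = 19, x_2 = 3, minimum C = 429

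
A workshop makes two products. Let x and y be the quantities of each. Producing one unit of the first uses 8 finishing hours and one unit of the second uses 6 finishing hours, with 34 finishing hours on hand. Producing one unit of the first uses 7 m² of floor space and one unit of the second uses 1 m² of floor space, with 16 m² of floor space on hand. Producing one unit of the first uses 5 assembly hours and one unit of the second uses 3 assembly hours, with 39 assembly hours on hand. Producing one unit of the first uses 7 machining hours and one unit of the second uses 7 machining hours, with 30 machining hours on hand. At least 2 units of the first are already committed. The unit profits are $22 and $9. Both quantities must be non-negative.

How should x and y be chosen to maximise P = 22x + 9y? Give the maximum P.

Feasible corners and P = 22x + 9y:
  (16/7, 0) → P = 352/7
  (2, 0) → P = 44
  (2, 2) → P = 62

x = 2, y = 2, maximum P = 62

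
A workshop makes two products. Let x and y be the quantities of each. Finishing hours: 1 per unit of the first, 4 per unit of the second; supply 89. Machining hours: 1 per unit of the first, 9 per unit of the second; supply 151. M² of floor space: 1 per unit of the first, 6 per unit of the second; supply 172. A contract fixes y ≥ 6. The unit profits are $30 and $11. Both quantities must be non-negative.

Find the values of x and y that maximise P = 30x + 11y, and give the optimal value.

x = 65, y = 6, maximum P = 2016

Corner points and P = 30x + 11y:
  (0, 151/9) → P = 1661/9
  (0, 6) → P = 66
  (197/5, 62/5) → P = 6592/5
  (65, 6) → P = 2016

The binding constraints are x + 4y = 89 and y = 6.
Solving simultaneously gives x = 65, y = 6.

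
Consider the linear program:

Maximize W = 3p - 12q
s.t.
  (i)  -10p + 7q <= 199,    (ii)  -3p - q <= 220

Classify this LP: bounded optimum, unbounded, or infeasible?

From the feasible point (-1739/31, -1603/31), moving in the direction (1, -3) keeps every constraint satisfied while W increases without bound.

unbounded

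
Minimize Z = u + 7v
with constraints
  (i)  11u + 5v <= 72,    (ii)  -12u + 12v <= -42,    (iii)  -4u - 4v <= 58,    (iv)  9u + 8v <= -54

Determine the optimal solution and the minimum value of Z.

u = 289/12, v = -463/12, minimum Z = -246

Vertices and Z = u + 7v:
  (289/12, -463/12) → Z = -246
  (846/43, -1242/43) → Z = -7848/43
  (-11/2, -9) → Z = -137/2
  (-26/17, -171/34) → Z = -1249/34

The optimum lies where 11u + 5v = 72 and -4u - 4v = 58.
Solving simultaneously gives u = 289/12, v = -463/12.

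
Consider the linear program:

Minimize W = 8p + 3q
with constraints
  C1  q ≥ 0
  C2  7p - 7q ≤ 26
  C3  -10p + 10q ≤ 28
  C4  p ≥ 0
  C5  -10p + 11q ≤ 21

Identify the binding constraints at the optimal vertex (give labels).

Extreme points and W = 8p + 3q:
  (26/7, 0) → W = 208/7
  (0, 0) → W = 0
  (433/7, 407/7) → W = 4685/7
  (0, 21/11) → W = 63/11

The minimum is at (0, 0). Substituting into each constraint, equality holds for C1 and C4; the remaining constraints have slack.

C1 and C4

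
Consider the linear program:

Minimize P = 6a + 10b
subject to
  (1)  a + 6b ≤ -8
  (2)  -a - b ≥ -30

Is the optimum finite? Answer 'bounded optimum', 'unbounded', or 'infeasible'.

unbounded

From the feasible point (188/5, -38/5), moving in the direction (1, -1) keeps every constraint satisfied while P decreases without bound.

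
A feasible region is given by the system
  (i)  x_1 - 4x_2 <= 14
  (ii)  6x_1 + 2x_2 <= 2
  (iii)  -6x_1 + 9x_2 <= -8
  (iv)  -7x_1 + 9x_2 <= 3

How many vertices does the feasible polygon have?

Of the 6 pairwise boundary intersections, those satisfying every inequality are:
  (18/13, -41/13)
  (-94/15, -76/15)
  (17/33, -6/11)

3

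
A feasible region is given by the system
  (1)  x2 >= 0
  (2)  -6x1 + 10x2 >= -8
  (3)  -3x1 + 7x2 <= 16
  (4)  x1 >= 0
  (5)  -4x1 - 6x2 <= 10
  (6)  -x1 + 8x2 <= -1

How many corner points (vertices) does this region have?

The feasible vertices (each the meet of two boundaries and inside every other half-plane) are:
  (4/3, 0)
  (1, 0)
  (27/19, 1/19)

3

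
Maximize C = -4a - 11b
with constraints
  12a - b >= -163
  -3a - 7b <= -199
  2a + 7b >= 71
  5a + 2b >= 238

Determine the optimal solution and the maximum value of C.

a = 128, b = -185/7, maximum C = -1549/7

Corner points and C = -4a - 11b:
  (-88/29, 3671/29) → C = -40029/29
  (128, -185/7) → C = -1549/7
  (1268/29, 281/29) → C = -8163/29
The feasible region is unbounded (it extends along (7, -2), (1, 12)), but C strictly decreases along every unbounded feasible direction, so there is no improving ray and the maximum is attained at a vertex.

At the optimal vertex, -3a - 7b = -199 and 2a + 7b = 71.
Solving simultaneously gives a = 128, b = -185/7.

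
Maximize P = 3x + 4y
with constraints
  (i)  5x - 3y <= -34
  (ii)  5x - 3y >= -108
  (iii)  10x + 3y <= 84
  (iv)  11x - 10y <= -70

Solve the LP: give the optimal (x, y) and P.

Extreme points and P = 3x + 4y:
  (10/3, 152/9) → P = 698/9
  (-130/17, -24/17) → P = -486/17
  (-8/5, 100/3) → P = 1928/15
  (-870/17, -838/17) → P = -5962/17

The optimum lies where 5x - 3y = -108 and 10x + 3y = 84.
Solving simultaneously gives x = -8/5, y = 100/3.

x = -8/5, y = 100/3, maximum P = 1928/15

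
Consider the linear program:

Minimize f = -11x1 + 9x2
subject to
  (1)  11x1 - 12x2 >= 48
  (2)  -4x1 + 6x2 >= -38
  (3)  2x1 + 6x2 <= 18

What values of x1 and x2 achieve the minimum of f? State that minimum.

x1 = 28/3, x2 = -1/9, minimum f = -311/3

Feasible corners and f = -11x1 + 9x2:
  (-28/3, -113/9) → f = -31/3
  (28/5, 17/15) → f = -257/5
  (28/3, -1/9) → f = -311/3

At the optimal vertex, -4x1 + 6x2 = -38 and 2x1 + 6x2 = 18.
Solving simultaneously gives x1 = 28/3, x2 = -1/9.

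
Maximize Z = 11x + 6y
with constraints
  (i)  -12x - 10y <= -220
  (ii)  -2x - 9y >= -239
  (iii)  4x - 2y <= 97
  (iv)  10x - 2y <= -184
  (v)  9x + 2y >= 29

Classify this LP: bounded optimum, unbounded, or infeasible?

infeasible

The boundaries -12x - 10y = -220 and 4x - 2y = 97 meet at (705/32, -71/16), but that point violates 10x - 2y ≤ -184. Every candidate vertex is excluded by some other constraint, so the feasible region is empty.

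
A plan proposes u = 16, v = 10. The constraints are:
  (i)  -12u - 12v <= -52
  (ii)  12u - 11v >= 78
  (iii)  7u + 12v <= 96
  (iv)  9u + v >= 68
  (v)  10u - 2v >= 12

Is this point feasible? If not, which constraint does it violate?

not feasible — violates (iii)

Constraint (iii): 7u + 12v = 232, which is not ≤ 96. All other constraints are satisfied.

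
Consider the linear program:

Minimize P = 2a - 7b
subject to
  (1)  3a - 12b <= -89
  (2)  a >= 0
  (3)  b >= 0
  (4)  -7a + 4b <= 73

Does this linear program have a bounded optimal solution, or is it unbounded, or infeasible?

unbounded

From the feasible point (0, 89/12), moving in the direction (4, 7) keeps every constraint satisfied while P decreases without bound.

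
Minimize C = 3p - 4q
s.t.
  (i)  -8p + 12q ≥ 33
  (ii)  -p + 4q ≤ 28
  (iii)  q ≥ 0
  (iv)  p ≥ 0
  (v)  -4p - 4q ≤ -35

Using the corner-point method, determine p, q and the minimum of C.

Extreme points and C = 3p - 4q:
  (51/5, 191/20) → C = -38/5
  (18/5, 103/20) → C = -49/5
  (7/5, 147/20) → C = -126/5

At the optimal vertex, -p + 4q = 28 and -4p - 4q = -35.
Solving simultaneously gives p = 7/5, q = 147/20.

p = 7/5, q = 147/20, minimum C = -126/5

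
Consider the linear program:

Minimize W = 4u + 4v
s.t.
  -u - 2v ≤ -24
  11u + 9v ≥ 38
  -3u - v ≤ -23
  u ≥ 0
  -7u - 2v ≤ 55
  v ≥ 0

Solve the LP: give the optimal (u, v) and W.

u = 22/5, v = 49/5, minimum W = 284/5

Corner points and W = 4u + 4v:
  (22/5, 49/5) → W = 284/5
  (24, 0) → W = 96
  (0, 23) → W = 92
The feasible region is unbounded (it extends along (0, 1), (1, 0)), but W strictly increases along every unbounded feasible direction, so there is no improving ray and the minimum is attained at a vertex.

The binding constraints are -u - 2v = -24 and -3u - v = -23.
Solving simultaneously gives u = 22/5, v = 49/5.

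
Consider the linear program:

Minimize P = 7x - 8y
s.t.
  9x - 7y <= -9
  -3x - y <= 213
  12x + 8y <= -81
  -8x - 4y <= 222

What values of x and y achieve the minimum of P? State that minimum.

x = -363/4, y = 126, minimum P = -6573/4

Extreme points and P = 7x - 8y:
  (-213/52, -207/52) → P = 165/52
  (-795/46, -963/46) → P = 93/2
  (-363/4, 126) → P = -6573/4

The optimum lies where 12x + 8y = -81 and -8x - 4y = 222.
Solving simultaneously gives x = -363/4, y = 126.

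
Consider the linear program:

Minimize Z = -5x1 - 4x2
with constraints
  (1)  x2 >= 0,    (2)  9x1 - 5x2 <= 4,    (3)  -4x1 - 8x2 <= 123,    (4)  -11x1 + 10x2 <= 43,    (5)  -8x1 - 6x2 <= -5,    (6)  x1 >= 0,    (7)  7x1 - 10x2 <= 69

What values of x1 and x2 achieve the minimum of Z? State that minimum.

Corner points and Z = -5x1 - 4x2:
  (51/7, 431/35) → Z = -2999/35
  (49/94, 13/94) → Z = -297/94
  (0, 43/10) → Z = -86/5
  (0, 5/6) → Z = -10/3

The optimum lies where 9x1 - 5x2 = 4 and -11x1 + 10x2 = 43.
Solving simultaneously gives x1 = 51/7, x2 = 431/35.

x1 = 51/7, x2 = 431/35, minimum Z = -2999/35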